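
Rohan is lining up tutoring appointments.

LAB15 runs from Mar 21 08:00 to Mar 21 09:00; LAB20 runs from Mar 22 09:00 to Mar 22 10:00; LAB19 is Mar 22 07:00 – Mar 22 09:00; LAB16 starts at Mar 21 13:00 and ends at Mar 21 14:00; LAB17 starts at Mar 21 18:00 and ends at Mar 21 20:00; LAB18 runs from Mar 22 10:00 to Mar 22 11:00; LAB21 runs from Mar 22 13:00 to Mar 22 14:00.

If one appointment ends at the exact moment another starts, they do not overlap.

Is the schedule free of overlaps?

Sorted by start: LAB15, LAB16, LAB17, LAB19, LAB20, LAB18, LAB21.
LAB16 starts after LAB15 ends, so LAB15 has no further overlaps.
LAB17 starts after LAB16 ends, so LAB16 has no further overlaps.
LAB19 starts after LAB17 ends, so LAB17 has no further overlaps.
LAB20 starts exactly when LAB19 ends (back-to-back, no overlap), so LAB19 has no further overlaps.
LAB18 starts exactly when LAB20 ends (back-to-back, no overlap), so LAB20 has no further overlaps.
LAB21 starts after LAB18 ends.
Every pair is clear; the schedule has no overlaps.

Yes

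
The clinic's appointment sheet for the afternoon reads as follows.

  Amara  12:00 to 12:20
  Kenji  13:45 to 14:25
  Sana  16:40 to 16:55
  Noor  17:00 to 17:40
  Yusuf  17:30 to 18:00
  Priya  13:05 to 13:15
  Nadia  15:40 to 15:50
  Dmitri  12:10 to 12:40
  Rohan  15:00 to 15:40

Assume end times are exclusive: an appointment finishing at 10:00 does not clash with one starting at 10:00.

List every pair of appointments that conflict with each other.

Sorted by start: Amara, Dmitri, Priya, Kenji, Rohan, Nadia, Sana, Noor, Yusuf.
Dmitri starts before Amara ends → Amara and Dmitri overlap.
Priya starts after Amara ends — done with Amara.
Priya starts after Dmitri ends — done with Dmitri.
Kenji starts after Priya ends — done with Priya.
Rohan starts after Kenji ends — done with Kenji.
Nadia starts exactly when Rohan ends (back-to-back, no overlap) — done with Rohan.
Sana starts after Nadia ends — done with Nadia.
Noor starts after Sana ends — done with Sana.
Yusuf starts before Noor ends → Noor and Yusuf overlap.

Amara & Dmitri, Noor & Yusuf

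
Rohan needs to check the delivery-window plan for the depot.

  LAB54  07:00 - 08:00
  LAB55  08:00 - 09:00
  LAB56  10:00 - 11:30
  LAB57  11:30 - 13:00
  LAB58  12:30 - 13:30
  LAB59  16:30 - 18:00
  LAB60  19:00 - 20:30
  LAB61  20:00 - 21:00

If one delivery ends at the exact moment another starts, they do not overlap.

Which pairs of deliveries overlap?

Sorted by start: LAB54, LAB55, LAB56, LAB57, LAB58, LAB59, LAB60, LAB61.
LAB55 starts exactly when LAB54 ends (back-to-back, no overlap) — done with LAB54.
LAB56 starts after LAB55 ends — done with LAB55.
LAB57 starts exactly when LAB56 ends (back-to-back, no overlap) — done with LAB56.
LAB58 starts before LAB57 ends → LAB57 and LAB58 overlap.
LAB59 starts after LAB57 ends — done with LAB57.
LAB59 starts after LAB58 ends — done with LAB58.
LAB60 starts after LAB59 ends — done with LAB59.
LAB61 starts before LAB60 ends → LAB60 and LAB61 overlap.

LAB57 & LAB58, LAB60 & LAB61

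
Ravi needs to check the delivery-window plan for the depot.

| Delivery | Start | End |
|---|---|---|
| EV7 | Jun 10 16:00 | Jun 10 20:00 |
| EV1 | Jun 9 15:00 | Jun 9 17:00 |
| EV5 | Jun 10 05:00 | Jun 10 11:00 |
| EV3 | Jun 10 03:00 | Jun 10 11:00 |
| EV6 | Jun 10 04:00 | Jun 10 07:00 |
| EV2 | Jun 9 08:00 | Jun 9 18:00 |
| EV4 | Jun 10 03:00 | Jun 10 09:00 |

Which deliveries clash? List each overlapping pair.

EV1 & EV2, EV3 & EV4, EV3 & EV5, EV3 & EV6, EV4 & EV5, EV4 & EV6, EV5 & EV6

Sorted by start: EV2, EV1, EV3, EV4, EV6, EV5, EV7.
EV1 starts before EV2 ends → EV2 and EV1 overlap.
EV3 starts after EV2 ends, so nothing later overlaps EV2 either.
EV3 starts after EV1 ends, so nothing later overlaps EV1 either.
EV4 starts before EV3 ends → EV3 and EV4 overlap.
EV6 starts before EV3 ends → EV3 and EV6 overlap.
EV5 starts before EV3 ends → EV3 and EV5 overlap.
EV7 starts after EV3 ends.
EV6 starts before EV4 ends → EV4 and EV6 overlap.
EV5 starts before EV4 ends → EV4 and EV5 overlap.
EV7 starts after EV4 ends.
EV5 starts before EV6 ends → EV6 and EV5 overlap.
EV7 starts after EV6 ends.
EV7 starts after EV5 ends.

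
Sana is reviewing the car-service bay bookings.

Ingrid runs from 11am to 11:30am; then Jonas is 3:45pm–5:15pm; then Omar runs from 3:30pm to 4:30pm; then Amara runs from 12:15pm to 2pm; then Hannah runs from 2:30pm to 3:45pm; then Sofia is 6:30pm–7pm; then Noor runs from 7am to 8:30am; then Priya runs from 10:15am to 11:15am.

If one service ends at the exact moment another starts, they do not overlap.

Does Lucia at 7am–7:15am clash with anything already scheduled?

Yes — it overlaps Noor

Noor: starts 7am before Lucia ends 7:15am, and ends 8:30am after Lucia starts 7am → overlap.
Priya: starts 10:15am at or after Lucia ends 7:15am → clear.
Ingrid: starts 11am at or after Lucia ends 7:15am → clear.
Amara: starts 12:15pm at or after Lucia ends 7:15am → clear.
Hannah: starts 2:30pm at or after Lucia ends 7:15am → clear.
Omar: starts 3:30pm at or after Lucia ends 7:15am → clear.
Jonas: starts 3:45pm at or after Lucia ends 7:15am → clear.
Sofia: starts 6:30pm at or after Lucia ends 7:15am → clear.
Lucia overlaps Noor.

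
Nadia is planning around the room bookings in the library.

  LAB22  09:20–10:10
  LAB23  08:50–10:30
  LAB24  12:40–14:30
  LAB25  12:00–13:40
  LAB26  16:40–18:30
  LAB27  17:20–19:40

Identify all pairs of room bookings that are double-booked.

LAB22 & LAB23, LAB24 & LAB25, LAB26 & LAB27

Two intervals overlap when each starts before the other ends.
Sorted by start: LAB23, LAB22, LAB25, LAB24, LAB26, LAB27.
LAB22 starts before LAB23 ends → LAB23 and LAB22 overlap.
LAB25 starts after LAB23 ends — done with LAB23.
LAB25 starts after LAB22 ends — done with LAB22.
LAB24 starts before LAB25 ends → LAB25 and LAB24 overlap.
LAB26 starts after LAB25 ends — done with LAB25.
LAB26 starts after LAB24 ends — done with LAB24.
LAB27 starts before LAB26 ends → LAB26 and LAB27 overlap.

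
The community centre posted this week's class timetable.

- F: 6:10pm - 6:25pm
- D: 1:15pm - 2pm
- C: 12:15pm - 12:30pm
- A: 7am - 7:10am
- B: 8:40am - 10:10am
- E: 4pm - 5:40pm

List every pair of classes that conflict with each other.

no overlapping pairs

Two intervals overlap when each starts before the other ends.
Sorted by start: A, B, C, D, E, F.
B starts after A ends, so nothing later overlaps A either.
C starts after B ends, so nothing later overlaps B either.
D starts after C ends, so nothing later overlaps C either.
E starts after D ends, so nothing later overlaps D either.
F starts after E ends.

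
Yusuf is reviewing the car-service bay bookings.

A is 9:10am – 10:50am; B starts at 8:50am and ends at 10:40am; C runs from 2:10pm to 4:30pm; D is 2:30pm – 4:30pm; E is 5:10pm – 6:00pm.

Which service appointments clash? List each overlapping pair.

A & B, C & D

Sorted by start: B, A, C, D, E.
A starts before B ends → B and A overlap.
C starts after B ends, so B has no further overlaps.
C starts after A ends, so A has no further overlaps.
D starts before C ends → C and D overlap.
E starts after C ends.
E starts after D ends.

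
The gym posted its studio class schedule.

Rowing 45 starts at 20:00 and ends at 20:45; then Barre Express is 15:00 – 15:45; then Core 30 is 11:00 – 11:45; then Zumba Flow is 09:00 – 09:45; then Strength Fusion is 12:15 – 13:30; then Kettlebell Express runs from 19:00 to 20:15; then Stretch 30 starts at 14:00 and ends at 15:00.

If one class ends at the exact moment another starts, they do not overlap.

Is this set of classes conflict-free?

No

Sorted by start: Zumba Flow, Core 30, Strength Fusion, Stretch 30, Barre Express, Kettlebell Express, Rowing 45.
Core 30 starts after Zumba Flow ends, so nothing later overlaps Zumba Flow either.
Strength Fusion starts after Core 30 ends, so nothing later overlaps Core 30 either.
Stretch 30 starts after Strength Fusion ends, so nothing later overlaps Strength Fusion either.
Barre Express starts exactly when Stretch 30 ends (back-to-back, no overlap), so nothing later overlaps Stretch 30 either.
Kettlebell Express starts after Barre Express ends, so nothing later overlaps Barre Express either.
Rowing 45 starts before Kettlebell Express ends → Kettlebell Express and Rowing 45 overlap.
That's a conflict, so the schedule is not conflict-free.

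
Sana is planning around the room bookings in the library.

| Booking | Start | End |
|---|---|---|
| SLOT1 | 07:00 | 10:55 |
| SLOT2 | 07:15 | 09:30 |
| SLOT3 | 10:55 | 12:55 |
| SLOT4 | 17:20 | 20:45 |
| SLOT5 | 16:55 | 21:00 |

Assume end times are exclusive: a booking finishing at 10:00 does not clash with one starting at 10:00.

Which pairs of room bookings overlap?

SLOT1 & SLOT2, SLOT4 & SLOT5

Sorted by start: SLOT1, SLOT2, SLOT3, SLOT5, SLOT4.
SLOT2 starts before SLOT1 ends → SLOT1 and SLOT2 overlap.
SLOT3 starts exactly when SLOT1 ends (back-to-back, no overlap); SLOT1 is clear from here.
SLOT3 starts after SLOT2 ends; SLOT2 is clear from here.
SLOT5 starts after SLOT3 ends; SLOT3 is clear from here.
SLOT4 starts before SLOT5 ends → SLOT5 and SLOT4 overlap.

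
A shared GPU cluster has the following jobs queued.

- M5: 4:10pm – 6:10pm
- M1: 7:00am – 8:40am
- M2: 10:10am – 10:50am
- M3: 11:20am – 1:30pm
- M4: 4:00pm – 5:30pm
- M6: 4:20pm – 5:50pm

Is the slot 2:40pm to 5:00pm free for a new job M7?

M1: ends 8:40am at or before M7 starts 2:40pm → clear.
M2: ends 10:50am at or before M7 starts 2:40pm → clear.
M3: ends 1:30pm at or before M7 starts 2:40pm → clear.
M4: starts 4:00pm before M7 ends 5:00pm, and ends 5:30pm after M7 starts 2:40pm → overlap.
M5: starts 4:10pm before M7 ends 5:00pm, and ends 6:10pm after M7 starts 2:40pm → overlap.
M6: starts 4:20pm before M7 ends 5:00pm, and ends 5:50pm after M7 starts 2:40pm → overlap.
M7 overlaps M4, M5, M6.

No — it overlaps M4, M5, M6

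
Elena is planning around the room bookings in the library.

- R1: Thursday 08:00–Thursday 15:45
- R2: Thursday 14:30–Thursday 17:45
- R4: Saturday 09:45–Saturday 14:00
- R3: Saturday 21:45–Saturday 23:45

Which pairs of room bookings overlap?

R1 & R2

Sorted by start: R1, R2, R4, R3.
R2 starts before R1 ends → R1 and R2 overlap.
R4 starts after R1 ends, so R1 has no further overlaps.
R4 starts after R2 ends, so R2 has no further overlaps.
R3 starts after R4 ends.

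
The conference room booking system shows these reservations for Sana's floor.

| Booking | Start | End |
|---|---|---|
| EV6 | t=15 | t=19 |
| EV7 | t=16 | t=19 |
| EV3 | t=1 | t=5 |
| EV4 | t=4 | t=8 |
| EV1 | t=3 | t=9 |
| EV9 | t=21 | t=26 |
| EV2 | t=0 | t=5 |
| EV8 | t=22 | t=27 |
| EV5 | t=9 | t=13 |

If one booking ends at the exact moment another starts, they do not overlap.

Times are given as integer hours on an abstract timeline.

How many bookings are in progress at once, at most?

Sweep the timeline, counting +1 at each start and −1 at each end (ends before starts at a tie):
t=0 start EV2 → 1
t=1 start EV3 → 2
t=3 start EV1 → 3
t=4 start EV4 → 4
t=5 end EV2 → 3
t=5 end EV3 → 2
t=8 end EV4 → 1
t=9 end EV1 → 0
t=9 start EV5 → 1
t=13 end EV5 → 0
t=15 start EV6 → 1
t=16 start EV7 → 2
t=19 end EV6 → 1
t=19 end EV7 → 0
t=21 start EV9 → 1
t=22 start EV8 → 2
t=26 end EV9 → 1
t=27 end EV8 → 0
Peak is 4, at t=4 (EV1, EV2, EV3, EV4).

4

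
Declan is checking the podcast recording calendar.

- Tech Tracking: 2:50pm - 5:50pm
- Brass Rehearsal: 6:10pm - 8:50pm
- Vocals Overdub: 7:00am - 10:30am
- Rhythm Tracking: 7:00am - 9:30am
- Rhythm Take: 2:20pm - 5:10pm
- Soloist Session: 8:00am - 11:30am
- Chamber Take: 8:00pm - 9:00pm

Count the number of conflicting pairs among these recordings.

Sorted by start: Vocals Overdub, Rhythm Tracking, Soloist Session, Rhythm Take, Tech Tracking, Brass Rehearsal, Chamber Take.
Rhythm Tracking starts before Vocals Overdub ends → Vocals Overdub and Rhythm Tracking overlap.
Soloist Session starts before Vocals Overdub ends → Vocals Overdub and Soloist Session overlap.
Rhythm Take starts after Vocals Overdub ends, so Vocals Overdub has no further overlaps.
Soloist Session starts before Rhythm Tracking ends → Rhythm Tracking and Soloist Session overlap.
Rhythm Take starts after Rhythm Tracking ends, so Rhythm Tracking has no further overlaps.
Rhythm Take starts after Soloist Session ends, so Soloist Session has no further overlaps.
Tech Tracking starts before Rhythm Take ends → Rhythm Take and Tech Tracking overlap.
Brass Rehearsal starts after Rhythm Take ends, so Rhythm Take has no further overlaps.
Brass Rehearsal starts after Tech Tracking ends, so Tech Tracking has no further overlaps.
Chamber Take starts before Brass Rehearsal ends → Brass Rehearsal and Chamber Take overlap.
Overlapping pairs: Brass Rehearsal & Chamber Take, Rhythm Take & Tech Tracking, Rhythm Tracking & Soloist Session, Rhythm Tracking & Vocals Overdub, Soloist Session & Vocals Overdub — 5 in total.

5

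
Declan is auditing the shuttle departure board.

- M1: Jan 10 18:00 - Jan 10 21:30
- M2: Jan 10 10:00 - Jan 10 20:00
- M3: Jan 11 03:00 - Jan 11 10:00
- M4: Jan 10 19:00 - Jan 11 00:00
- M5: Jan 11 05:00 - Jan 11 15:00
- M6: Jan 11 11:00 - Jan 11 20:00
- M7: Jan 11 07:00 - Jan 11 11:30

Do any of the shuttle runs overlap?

Yes

Sorted by start: M2, M1, M4, M3, M5, M7, M6.
M1 starts before M2 ends → M2 and M1 overlap.
That's a conflict, so the schedule is not conflict-free.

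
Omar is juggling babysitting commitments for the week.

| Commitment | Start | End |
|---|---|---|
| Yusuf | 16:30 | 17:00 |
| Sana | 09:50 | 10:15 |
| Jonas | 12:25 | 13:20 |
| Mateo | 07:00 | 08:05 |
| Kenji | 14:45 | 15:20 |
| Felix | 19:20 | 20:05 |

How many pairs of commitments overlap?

Sorted by start: Mateo, Sana, Jonas, Kenji, Yusuf, Felix.
Sana starts after Mateo ends; Mateo is clear from here.
Jonas starts after Sana ends; Sana is clear from here.
Kenji starts after Jonas ends; Jonas is clear from here.
Yusuf starts after Kenji ends; Kenji is clear from here.
Felix starts after Yusuf ends.
No pair overlaps.

0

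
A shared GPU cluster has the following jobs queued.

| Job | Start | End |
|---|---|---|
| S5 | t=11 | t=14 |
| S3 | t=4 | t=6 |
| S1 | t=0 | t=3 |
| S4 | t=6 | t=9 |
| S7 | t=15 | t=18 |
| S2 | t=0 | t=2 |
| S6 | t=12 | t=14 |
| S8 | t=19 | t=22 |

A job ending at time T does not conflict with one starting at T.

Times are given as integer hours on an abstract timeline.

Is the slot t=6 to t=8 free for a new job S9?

No — it overlaps S4

S1: ends t=3 at or before S9 starts t=6 → clear.
S2: ends t=2 at or before S9 starts t=6 → clear.
S3: ends t=6 at or before S9 starts t=6 → clear.
S4: starts t=6 before S9 ends t=8, and ends t=9 after S9 starts t=6 → overlap.
S5: starts t=11 at or after S9 ends t=8 → clear.
S6: starts t=12 at or after S9 ends t=8 → clear.
S7: starts t=15 at or after S9 ends t=8 → clear.
S8: starts t=19 at or after S9 ends t=8 → clear.
S9 overlaps S4.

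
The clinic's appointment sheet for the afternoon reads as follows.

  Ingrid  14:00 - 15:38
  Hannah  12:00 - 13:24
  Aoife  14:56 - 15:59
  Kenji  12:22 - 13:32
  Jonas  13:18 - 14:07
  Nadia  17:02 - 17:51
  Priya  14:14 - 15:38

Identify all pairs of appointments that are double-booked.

Two intervals overlap when each starts before the other ends.
Sorted by start: Hannah, Kenji, Jonas, Ingrid, Priya, Aoife, Nadia.
Kenji starts before Hannah ends → Hannah and Kenji overlap.
Jonas starts before Hannah ends → Hannah and Jonas overlap.
Ingrid starts after Hannah ends, so nothing later overlaps Hannah either.
Jonas starts before Kenji ends → Kenji and Jonas overlap.
Ingrid starts after Kenji ends, so nothing later overlaps Kenji either.
Ingrid starts before Jonas ends → Jonas and Ingrid overlap.
Priya starts after Jonas ends, so nothing later overlaps Jonas either.
Priya starts before Ingrid ends → Ingrid and Priya overlap.
Aoife starts before Ingrid ends → Ingrid and Aoife overlap.
Nadia starts after Ingrid ends.
Aoife starts before Priya ends → Priya and Aoife overlap.
Nadia starts after Priya ends.
Nadia starts after Aoife ends.

Aoife & Ingrid, Aoife & Priya, Hannah & Jonas, Hannah & Kenji, Ingrid & Jonas, Ingrid & Priya, Jonas & Kenji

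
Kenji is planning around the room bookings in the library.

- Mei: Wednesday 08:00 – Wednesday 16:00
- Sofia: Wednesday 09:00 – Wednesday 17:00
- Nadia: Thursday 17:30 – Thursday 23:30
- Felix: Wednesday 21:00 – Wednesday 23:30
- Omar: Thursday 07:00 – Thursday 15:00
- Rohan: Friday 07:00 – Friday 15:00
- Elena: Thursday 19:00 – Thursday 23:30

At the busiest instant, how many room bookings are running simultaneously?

Sort all start/end points and keep a running count:
Wednesday 08:00 start Mei → 1
Wednesday 09:00 start Sofia → 2
Wednesday 16:00 end Mei → 1
Wednesday 17:00 end Sofia → 0
Wednesday 21:00 start Felix → 1
Wednesday 23:30 end Felix → 0
Thursday 07:00 start Omar → 1
Thursday 15:00 end Omar → 0
Thursday 17:30 start Nadia → 1
Thursday 19:00 start Elena → 2
Thursday 23:30 end Elena → 1
Thursday 23:30 end Nadia → 0
Friday 07:00 start Rohan → 1
Friday 15:00 end Rohan → 0
Peak is 2, at Wednesday 09:00 (Mei, Sofia).

2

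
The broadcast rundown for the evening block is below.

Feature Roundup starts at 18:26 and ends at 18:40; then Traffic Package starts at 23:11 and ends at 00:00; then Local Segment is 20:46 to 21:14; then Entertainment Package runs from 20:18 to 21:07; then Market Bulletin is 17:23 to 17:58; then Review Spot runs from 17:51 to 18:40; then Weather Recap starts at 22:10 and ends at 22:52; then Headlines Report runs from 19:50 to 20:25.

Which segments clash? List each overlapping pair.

Two intervals overlap when each starts before the other ends.
Sorted by start: Market Bulletin, Review Spot, Feature Roundup, Headlines Report, Entertainment Package, Local Segment, Weather Recap, Traffic Package.
Review Spot starts before Market Bulletin ends → Market Bulletin and Review Spot overlap.
Feature Roundup starts after Market Bulletin ends, so Market Bulletin has no further overlaps.
Feature Roundup starts before Review Spot ends → Review Spot and Feature Roundup overlap.
Headlines Report starts after Review Spot ends, so Review Spot has no further overlaps.
Headlines Report starts after Feature Roundup ends, so Feature Roundup has no further overlaps.
Entertainment Package starts before Headlines Report ends → Headlines Report and Entertainment Package overlap.
Local Segment starts after Headlines Report ends, so Headlines Report has no further overlaps.
Local Segment starts before Entertainment Package ends → Entertainment Package and Local Segment overlap.
Weather Recap starts after Entertainment Package ends, so Entertainment Package has no further overlaps.
Weather Recap starts after Local Segment ends, so Local Segment has no further overlaps.
Traffic Package starts after Weather Recap ends.

Entertainment Package & Headlines Report, Entertainment Package & Local Segment, Feature Roundup & Review Spot, Market Bulletin & Review Spot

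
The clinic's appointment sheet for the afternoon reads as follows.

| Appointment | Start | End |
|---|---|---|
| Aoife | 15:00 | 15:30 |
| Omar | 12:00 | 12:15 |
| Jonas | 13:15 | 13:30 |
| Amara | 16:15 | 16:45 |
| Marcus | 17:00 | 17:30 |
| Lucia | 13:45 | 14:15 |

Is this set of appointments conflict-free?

Sorted by start: Omar, Jonas, Lucia, Aoife, Amara, Marcus.
Jonas starts after Omar ends, so nothing later overlaps Omar either.
Lucia starts after Jonas ends, so nothing later overlaps Jonas either.
Aoife starts after Lucia ends, so nothing later overlaps Lucia either.
Amara starts after Aoife ends, so nothing later overlaps Aoife either.
Marcus starts after Amara ends.
Every pair is clear; the schedule has no overlaps.

Yes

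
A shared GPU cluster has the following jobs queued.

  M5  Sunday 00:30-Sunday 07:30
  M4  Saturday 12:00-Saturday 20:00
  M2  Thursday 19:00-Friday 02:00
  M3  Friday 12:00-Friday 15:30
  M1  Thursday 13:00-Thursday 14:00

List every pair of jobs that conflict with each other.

none

Sorted by start: M1, M2, M3, M4, M5.
M2 starts after M1 ends, so nothing later overlaps M1 either.
M3 starts after M2 ends, so nothing later overlaps M2 either.
M4 starts after M3 ends, so nothing later overlaps M3 either.
M5 starts after M4 ends.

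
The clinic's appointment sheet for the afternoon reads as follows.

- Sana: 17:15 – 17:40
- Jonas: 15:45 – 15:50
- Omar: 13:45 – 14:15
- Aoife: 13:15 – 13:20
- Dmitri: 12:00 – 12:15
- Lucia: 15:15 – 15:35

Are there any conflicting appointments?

No

Sorted by start: Dmitri, Aoife, Omar, Lucia, Jonas, Sana.
Aoife starts after Dmitri ends, so Dmitri has no further overlaps.
Omar starts after Aoife ends, so Aoife has no further overlaps.
Lucia starts after Omar ends, so Omar has no further overlaps.
Jonas starts after Lucia ends, so Lucia has no further overlaps.
Sana starts after Jonas ends.
Every pair is clear; the schedule has no overlaps.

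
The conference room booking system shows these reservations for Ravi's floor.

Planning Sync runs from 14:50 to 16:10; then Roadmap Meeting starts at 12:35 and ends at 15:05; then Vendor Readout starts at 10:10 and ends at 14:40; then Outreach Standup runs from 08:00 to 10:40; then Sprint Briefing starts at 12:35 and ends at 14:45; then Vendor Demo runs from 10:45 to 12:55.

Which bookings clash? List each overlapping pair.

Sorted by start: Outreach Standup, Vendor Readout, Vendor Demo, Roadmap Meeting, Sprint Briefing, Planning Sync.
Vendor Readout starts before Outreach Standup ends → Outreach Standup and Vendor Readout overlap.
Vendor Demo starts after Outreach Standup ends, so Outreach Standup has no further overlaps.
Vendor Demo starts before Vendor Readout ends → Vendor Readout and Vendor Demo overlap.
Roadmap Meeting starts before Vendor Readout ends → Vendor Readout and Roadmap Meeting overlap.
Sprint Briefing starts before Vendor Readout ends → Vendor Readout and Sprint Briefing overlap.
Planning Sync starts after Vendor Readout ends.
Roadmap Meeting starts before Vendor Demo ends → Vendor Demo and Roadmap Meeting overlap.
Sprint Briefing starts before Vendor Demo ends → Vendor Demo and Sprint Briefing overlap.
Planning Sync starts after Vendor Demo ends.
Sprint Briefing starts before Roadmap Meeting ends → Roadmap Meeting and Sprint Briefing overlap.
Planning Sync starts before Roadmap Meeting ends → Roadmap Meeting and Planning Sync overlap.
Planning Sync starts after Sprint Briefing ends.

Outreach Standup & Vendor Readout, Planning Sync & Roadmap Meeting, Roadmap Meeting & Sprint Briefing, Roadmap Meeting & Vendor Demo, Roadmap Meeting & Vendor Readout, Sprint Briefing & Vendor Demo, Sprint Briefing & Vendor Readout, Vendor Demo & Vendor Readout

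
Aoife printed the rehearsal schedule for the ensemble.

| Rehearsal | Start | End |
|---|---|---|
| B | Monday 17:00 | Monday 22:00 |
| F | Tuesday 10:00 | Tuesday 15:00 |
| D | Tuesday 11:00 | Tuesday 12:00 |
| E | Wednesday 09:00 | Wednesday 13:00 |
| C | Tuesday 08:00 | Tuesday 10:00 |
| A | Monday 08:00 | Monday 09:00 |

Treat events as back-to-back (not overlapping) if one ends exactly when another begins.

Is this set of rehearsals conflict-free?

No

Sorted by start: A, B, C, F, D, E.
B starts after A ends — done with A.
C starts after B ends — done with B.
F starts exactly when C ends (back-to-back, no overlap) — done with C.
D starts before F ends → F and D overlap.
That's a conflict, so the schedule is not conflict-free.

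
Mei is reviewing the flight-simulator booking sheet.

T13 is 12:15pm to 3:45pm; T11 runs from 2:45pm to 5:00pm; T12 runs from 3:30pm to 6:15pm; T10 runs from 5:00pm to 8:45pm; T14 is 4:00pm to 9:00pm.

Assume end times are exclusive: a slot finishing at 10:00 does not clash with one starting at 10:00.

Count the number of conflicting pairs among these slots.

Sorted by start: T13, T11, T12, T14, T10.
T11 starts before T13 ends → T13 and T11 overlap.
T12 starts before T13 ends → T13 and T12 overlap.
T14 starts after T13 ends, so nothing later overlaps T13 either.
T12 starts before T11 ends → T11 and T12 overlap.
T14 starts before T11 ends → T11 and T14 overlap.
T10 starts exactly when T11 ends (back-to-back, no overlap).
T14 starts before T12 ends → T12 and T14 overlap.
T10 starts before T12 ends → T12 and T10 overlap.
T10 starts before T14 ends → T14 and T10 overlap.
Overlapping pairs: T10 & T12, T10 & T14, T11 & T12, T11 & T13, T11 & T14, T12 & T13, T12 & T14 — 7 in total.

7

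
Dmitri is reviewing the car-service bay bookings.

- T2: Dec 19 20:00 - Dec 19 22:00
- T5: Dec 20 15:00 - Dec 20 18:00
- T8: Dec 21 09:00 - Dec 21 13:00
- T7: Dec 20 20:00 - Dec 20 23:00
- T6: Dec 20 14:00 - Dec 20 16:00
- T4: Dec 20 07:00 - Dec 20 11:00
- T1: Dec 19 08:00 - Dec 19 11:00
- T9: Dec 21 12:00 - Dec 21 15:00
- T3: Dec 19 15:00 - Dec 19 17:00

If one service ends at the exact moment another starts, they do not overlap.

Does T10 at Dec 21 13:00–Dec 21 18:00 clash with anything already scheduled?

T1: ends Dec 19 11:00 at or before T10 starts Dec 21 13:00 → clear.
T3: ends Dec 19 17:00 at or before T10 starts Dec 21 13:00 → clear.
T2: ends Dec 19 22:00 at or before T10 starts Dec 21 13:00 → clear.
T4: ends Dec 20 11:00 at or before T10 starts Dec 21 13:00 → clear.
T6: ends Dec 20 16:00 at or before T10 starts Dec 21 13:00 → clear.
T5: ends Dec 20 18:00 at or before T10 starts Dec 21 13:00 → clear.
T7: ends Dec 20 23:00 at or before T10 starts Dec 21 13:00 → clear.
T8: ends Dec 21 13:00 at or before T10 starts Dec 21 13:00 → clear.
T9: starts Dec 21 12:00 before T10 ends Dec 21 18:00, and ends Dec 21 15:00 after T10 starts Dec 21 13:00 → overlap.
T10 overlaps T9.

Yes — it overlaps T9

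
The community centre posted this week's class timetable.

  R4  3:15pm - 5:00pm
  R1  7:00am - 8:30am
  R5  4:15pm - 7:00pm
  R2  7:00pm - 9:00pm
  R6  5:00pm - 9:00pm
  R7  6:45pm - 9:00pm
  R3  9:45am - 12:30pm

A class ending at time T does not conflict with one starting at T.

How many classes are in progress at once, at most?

3

Sweep the timeline, counting +1 at each start and −1 at each end (ends before starts at a tie):
7:00am start R1 → 1
8:30am end R1 → 0
9:45am start R3 → 1
12:30pm end R3 → 0
3:15pm start R4 → 1
4:15pm start R5 → 2
5:00pm end R4 → 1
5:00pm start R6 → 2
6:45pm start R7 → 3
7:00pm end R5 → 2
7:00pm start R2 → 3
9:00pm end R2 → 2
9:00pm end R6 → 1
9:00pm end R7 → 0
Peak is 3, at 6:45pm (R5, R6, R7).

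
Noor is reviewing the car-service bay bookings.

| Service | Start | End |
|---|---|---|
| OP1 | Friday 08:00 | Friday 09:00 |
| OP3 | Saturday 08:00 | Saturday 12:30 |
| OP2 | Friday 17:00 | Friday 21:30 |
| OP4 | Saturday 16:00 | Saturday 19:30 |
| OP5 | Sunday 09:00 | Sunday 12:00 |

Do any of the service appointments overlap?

Sorted by start: OP1, OP2, OP3, OP4, OP5.
OP2 starts after OP1 ends; OP1 is clear from here.
OP3 starts after OP2 ends; OP2 is clear from here.
OP4 starts after OP3 ends; OP3 is clear from here.
OP5 starts after OP4 ends.
Every pair is clear; the schedule has no overlaps.

No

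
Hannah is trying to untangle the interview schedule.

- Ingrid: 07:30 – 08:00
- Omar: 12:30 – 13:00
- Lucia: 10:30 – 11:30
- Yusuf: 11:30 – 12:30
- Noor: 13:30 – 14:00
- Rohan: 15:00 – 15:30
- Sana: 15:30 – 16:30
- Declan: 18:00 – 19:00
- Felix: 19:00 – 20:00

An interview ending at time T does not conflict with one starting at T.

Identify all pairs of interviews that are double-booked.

no overlapping pairs

Sorted by start: Ingrid, Lucia, Yusuf, Omar, Noor, Rohan, Sana, Declan, Felix.
Lucia starts after Ingrid ends, so nothing later overlaps Ingrid either.
Yusuf starts exactly when Lucia ends (back-to-back, no overlap), so nothing later overlaps Lucia either.
Omar starts exactly when Yusuf ends (back-to-back, no overlap), so nothing later overlaps Yusuf either.
Noor starts after Omar ends, so nothing later overlaps Omar either.
Rohan starts after Noor ends, so nothing later overlaps Noor either.
Sana starts exactly when Rohan ends (back-to-back, no overlap), so nothing later overlaps Rohan either.
Declan starts after Sana ends, so nothing later overlaps Sana either.
Felix starts exactly when Declan ends (back-to-back, no overlap).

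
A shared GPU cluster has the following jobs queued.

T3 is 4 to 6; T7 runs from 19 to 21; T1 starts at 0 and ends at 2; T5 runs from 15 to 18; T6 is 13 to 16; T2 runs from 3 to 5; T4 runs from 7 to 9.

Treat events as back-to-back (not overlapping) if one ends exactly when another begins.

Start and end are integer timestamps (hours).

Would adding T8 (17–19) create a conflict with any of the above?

T1: ends 2 at or before T8 starts 17 → clear.
T2: ends 5 at or before T8 starts 17 → clear.
T3: ends 6 at or before T8 starts 17 → clear.
T4: ends 9 at or before T8 starts 17 → clear.
T6: ends 16 at or before T8 starts 17 → clear.
T5: starts 15 before T8 ends 19, and ends 18 after T8 starts 17 → overlap.
T7: starts 19 at or after T8 ends 19 → clear.
T8 overlaps T5.

Yes — it overlaps T5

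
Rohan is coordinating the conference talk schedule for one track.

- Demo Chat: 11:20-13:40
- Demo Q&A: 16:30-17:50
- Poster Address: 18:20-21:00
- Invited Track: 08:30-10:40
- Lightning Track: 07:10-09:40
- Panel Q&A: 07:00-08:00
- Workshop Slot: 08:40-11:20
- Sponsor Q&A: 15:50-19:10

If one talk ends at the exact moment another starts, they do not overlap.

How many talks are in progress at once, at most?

3

Walk through starts and ends in time order (an end at T is processed before a start at T):
07:00 start Panel Q&A → 1
07:10 start Lightning Track → 2
08:00 end Panel Q&A → 1
08:30 start Invited Track → 2
08:40 start Workshop Slot → 3
09:40 end Lightning Track → 2
10:40 end Invited Track → 1
11:20 end Workshop Slot → 0
11:20 start Demo Chat → 1
13:40 end Demo Chat → 0
15:50 start Sponsor Q&A → 1
16:30 start Demo Q&A → 2
17:50 end Demo Q&A → 1
18:20 start Poster Address → 2
19:10 end Sponsor Q&A → 1
21:00 end Poster Address → 0
Peak is 3, at 08:40 (Invited Track, Lightning Track, Workshop Slot).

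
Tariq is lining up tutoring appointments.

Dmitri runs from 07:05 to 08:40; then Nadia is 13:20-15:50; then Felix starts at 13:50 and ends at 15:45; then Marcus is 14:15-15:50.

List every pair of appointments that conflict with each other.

Two intervals overlap when each starts before the other ends.
Sorted by start: Dmitri, Nadia, Felix, Marcus.
Nadia starts after Dmitri ends, so nothing later overlaps Dmitri either.
Felix starts before Nadia ends → Nadia and Felix overlap.
Marcus starts before Nadia ends → Nadia and Marcus overlap.
Marcus starts before Felix ends → Felix and Marcus overlap.

Felix & Marcus, Felix & Nadia, Marcus & Nadia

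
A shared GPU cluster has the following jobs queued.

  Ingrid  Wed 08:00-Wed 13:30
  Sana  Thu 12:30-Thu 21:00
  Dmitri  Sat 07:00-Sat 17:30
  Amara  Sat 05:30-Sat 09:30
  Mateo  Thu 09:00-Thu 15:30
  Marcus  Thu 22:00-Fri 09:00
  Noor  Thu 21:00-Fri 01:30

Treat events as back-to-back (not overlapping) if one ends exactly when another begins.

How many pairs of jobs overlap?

3

Check each pair: they overlap iff neither finishes before the other starts.
Sorted by start: Ingrid, Mateo, Sana, Noor, Marcus, Amara, Dmitri.
Mateo starts after Ingrid ends — done with Ingrid.
Sana starts before Mateo ends → Mateo and Sana overlap.
Noor starts after Mateo ends — done with Mateo.
Noor starts exactly when Sana ends (back-to-back, no overlap) — done with Sana.
Marcus starts before Noor ends → Noor and Marcus overlap.
Amara starts after Noor ends — done with Noor.
Amara starts after Marcus ends — done with Marcus.
Dmitri starts before Amara ends → Amara and Dmitri overlap.
Overlapping pairs: Amara & Dmitri, Marcus & Noor, Mateo & Sana — 3 in total.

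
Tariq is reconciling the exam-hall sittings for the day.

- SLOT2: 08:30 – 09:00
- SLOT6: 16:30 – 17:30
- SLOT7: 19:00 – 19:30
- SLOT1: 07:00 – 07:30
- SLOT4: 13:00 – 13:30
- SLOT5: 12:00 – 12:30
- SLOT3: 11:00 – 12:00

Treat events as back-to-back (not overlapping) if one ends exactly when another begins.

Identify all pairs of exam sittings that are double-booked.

Check each pair: they overlap iff neither finishes before the other starts.
Sorted by start: SLOT1, SLOT2, SLOT3, SLOT5, SLOT4, SLOT6, SLOT7.
SLOT2 starts after SLOT1 ends, so nothing later overlaps SLOT1 either.
SLOT3 starts after SLOT2 ends, so nothing later overlaps SLOT2 either.
SLOT5 starts exactly when SLOT3 ends (back-to-back, no overlap), so nothing later overlaps SLOT3 either.
SLOT4 starts after SLOT5 ends, so nothing later overlaps SLOT5 either.
SLOT6 starts after SLOT4 ends, so nothing later overlaps SLOT4 either.
SLOT7 starts after SLOT6 ends.

no conflicts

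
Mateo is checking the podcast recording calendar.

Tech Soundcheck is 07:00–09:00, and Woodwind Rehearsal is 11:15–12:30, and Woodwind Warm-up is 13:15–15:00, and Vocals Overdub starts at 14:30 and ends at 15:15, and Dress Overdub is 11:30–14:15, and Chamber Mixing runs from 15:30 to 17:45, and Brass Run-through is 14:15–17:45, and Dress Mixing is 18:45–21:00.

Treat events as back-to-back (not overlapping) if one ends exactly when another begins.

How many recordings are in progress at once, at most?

Walk through starts and ends in time order (an end at T is processed before a start at T):
07:00 start Tech Soundcheck → 1
09:00 end Tech Soundcheck → 0
11:15 start Woodwind Rehearsal → 1
11:30 start Dress Overdub → 2
12:30 end Woodwind Rehearsal → 1
13:15 start Woodwind Warm-up → 2
14:15 end Dress Overdub → 1
14:15 start Brass Run-through → 2
14:30 start Vocals Overdub → 3
15:00 end Woodwind Warm-up → 2
15:15 end Vocals Overdub → 1
15:30 start Chamber Mixing → 2
17:45 end Brass Run-through → 1
17:45 end Chamber Mixing → 0
18:45 start Dress Mixing → 1
21:00 end Dress Mixing → 0
Peak is 3, at 14:30 (Brass Run-through, Vocals Overdub, Woodwind Warm-up).

3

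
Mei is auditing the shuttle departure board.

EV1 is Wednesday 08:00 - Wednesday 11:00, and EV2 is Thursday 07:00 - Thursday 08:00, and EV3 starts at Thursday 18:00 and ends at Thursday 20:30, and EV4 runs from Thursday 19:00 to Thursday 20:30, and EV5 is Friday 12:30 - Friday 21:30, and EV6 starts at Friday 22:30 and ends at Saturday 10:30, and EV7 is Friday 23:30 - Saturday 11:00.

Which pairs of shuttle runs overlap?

Sorted by start: EV1, EV2, EV3, EV4, EV5, EV6, EV7.
EV2 starts after EV1 ends — done with EV1.
EV3 starts after EV2 ends — done with EV2.
EV4 starts before EV3 ends → EV3 and EV4 overlap.
EV5 starts after EV3 ends — done with EV3.
EV5 starts after EV4 ends — done with EV4.
EV6 starts after EV5 ends — done with EV5.
EV7 starts before EV6 ends → EV6 and EV7 overlap.

EV3 & EV4, EV6 & EV7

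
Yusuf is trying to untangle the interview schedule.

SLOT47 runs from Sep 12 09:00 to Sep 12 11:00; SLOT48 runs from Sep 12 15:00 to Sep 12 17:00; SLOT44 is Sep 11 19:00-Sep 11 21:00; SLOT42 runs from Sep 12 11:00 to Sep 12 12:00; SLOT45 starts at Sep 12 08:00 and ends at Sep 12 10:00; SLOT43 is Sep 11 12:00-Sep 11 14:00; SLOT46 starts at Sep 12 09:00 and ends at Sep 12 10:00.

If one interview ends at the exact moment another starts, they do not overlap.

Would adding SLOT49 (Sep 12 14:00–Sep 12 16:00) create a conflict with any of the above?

Yes — it overlaps SLOT48

SLOT43: ends Sep 11 14:00 at or before SLOT49 starts Sep 12 14:00 → clear.
SLOT44: ends Sep 11 21:00 at or before SLOT49 starts Sep 12 14:00 → clear.
SLOT45: ends Sep 12 10:00 at or before SLOT49 starts Sep 12 14:00 → clear.
SLOT46: ends Sep 12 10:00 at or before SLOT49 starts Sep 12 14:00 → clear.
SLOT47: ends Sep 12 11:00 at or before SLOT49 starts Sep 12 14:00 → clear.
SLOT42: ends Sep 12 12:00 at or before SLOT49 starts Sep 12 14:00 → clear.
SLOT48: starts Sep 12 15:00 before SLOT49 ends Sep 12 16:00, and ends Sep 12 17:00 after SLOT49 starts Sep 12 14:00 → overlap.
SLOT49 overlaps SLOT48.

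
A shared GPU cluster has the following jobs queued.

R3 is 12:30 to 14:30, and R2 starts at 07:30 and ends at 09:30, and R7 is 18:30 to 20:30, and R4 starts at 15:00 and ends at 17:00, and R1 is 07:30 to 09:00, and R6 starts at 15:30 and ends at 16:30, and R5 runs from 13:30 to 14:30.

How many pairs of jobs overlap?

Two intervals overlap when each starts before the other ends.
Sorted by start: R1, R2, R3, R5, R4, R6, R7.
R2 starts before R1 ends → R1 and R2 overlap.
R3 starts after R1 ends, so R1 has no further overlaps.
R3 starts after R2 ends, so R2 has no further overlaps.
R5 starts before R3 ends → R3 and R5 overlap.
R4 starts after R3 ends, so R3 has no further overlaps.
R4 starts after R5 ends, so R5 has no further overlaps.
R6 starts before R4 ends → R4 and R6 overlap.
R7 starts after R4 ends.
R7 starts after R6 ends.
Overlapping pairs: R1 & R2, R3 & R5, R4 & R6 — 3 in total.

3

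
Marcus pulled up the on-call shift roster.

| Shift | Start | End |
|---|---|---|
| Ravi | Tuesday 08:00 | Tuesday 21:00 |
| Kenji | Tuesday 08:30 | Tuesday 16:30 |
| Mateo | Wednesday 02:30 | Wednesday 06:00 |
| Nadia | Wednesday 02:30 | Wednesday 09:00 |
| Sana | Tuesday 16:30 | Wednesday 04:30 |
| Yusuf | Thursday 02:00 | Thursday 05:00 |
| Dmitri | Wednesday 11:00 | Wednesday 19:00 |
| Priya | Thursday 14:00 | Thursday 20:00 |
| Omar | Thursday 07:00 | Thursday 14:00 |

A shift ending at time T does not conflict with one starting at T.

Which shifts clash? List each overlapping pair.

Kenji & Ravi, Mateo & Nadia, Mateo & Sana, Nadia & Sana, Ravi & Sana

Sorted by start: Ravi, Kenji, Sana, Mateo, Nadia, Dmitri, Yusuf, Omar, Priya.
Kenji starts before Ravi ends → Ravi and Kenji overlap.
Sana starts before Ravi ends → Ravi and Sana overlap.
Mateo starts after Ravi ends — done with Ravi.
Sana starts exactly when Kenji ends (back-to-back, no overlap) — done with Kenji.
Mateo starts before Sana ends → Sana and Mateo overlap.
Nadia starts before Sana ends → Sana and Nadia overlap.
Dmitri starts after Sana ends — done with Sana.
Nadia starts before Mateo ends → Mateo and Nadia overlap.
Dmitri starts after Mateo ends — done with Mateo.
Dmitri starts after Nadia ends — done with Nadia.
Yusuf starts after Dmitri ends — done with Dmitri.
Omar starts after Yusuf ends — done with Yusuf.
Priya starts exactly when Omar ends (back-to-back, no overlap).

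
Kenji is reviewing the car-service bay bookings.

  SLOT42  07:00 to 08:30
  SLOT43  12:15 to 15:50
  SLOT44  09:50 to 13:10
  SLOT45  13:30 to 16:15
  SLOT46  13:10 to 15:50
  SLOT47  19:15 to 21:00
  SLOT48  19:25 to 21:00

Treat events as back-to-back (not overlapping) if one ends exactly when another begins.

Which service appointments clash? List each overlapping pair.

SLOT43 & SLOT44, SLOT43 & SLOT45, SLOT43 & SLOT46, SLOT45 & SLOT46, SLOT47 & SLOT48

Two intervals overlap when each starts before the other ends.
Sorted by start: SLOT42, SLOT44, SLOT43, SLOT46, SLOT45, SLOT47, SLOT48.
SLOT44 starts after SLOT42 ends, so SLOT42 has no further overlaps.
SLOT43 starts before SLOT44 ends → SLOT44 and SLOT43 overlap.
SLOT46 starts exactly when SLOT44 ends (back-to-back, no overlap), so SLOT44 has no further overlaps.
SLOT46 starts before SLOT43 ends → SLOT43 and SLOT46 overlap.
SLOT45 starts before SLOT43 ends → SLOT43 and SLOT45 overlap.
SLOT47 starts after SLOT43 ends, so SLOT43 has no further overlaps.
SLOT45 starts before SLOT46 ends → SLOT46 and SLOT45 overlap.
SLOT47 starts after SLOT46 ends, so SLOT46 has no further overlaps.
SLOT47 starts after SLOT45 ends, so SLOT45 has no further overlaps.
SLOT48 starts before SLOT47 ends → SLOT47 and SLOT48 overlap.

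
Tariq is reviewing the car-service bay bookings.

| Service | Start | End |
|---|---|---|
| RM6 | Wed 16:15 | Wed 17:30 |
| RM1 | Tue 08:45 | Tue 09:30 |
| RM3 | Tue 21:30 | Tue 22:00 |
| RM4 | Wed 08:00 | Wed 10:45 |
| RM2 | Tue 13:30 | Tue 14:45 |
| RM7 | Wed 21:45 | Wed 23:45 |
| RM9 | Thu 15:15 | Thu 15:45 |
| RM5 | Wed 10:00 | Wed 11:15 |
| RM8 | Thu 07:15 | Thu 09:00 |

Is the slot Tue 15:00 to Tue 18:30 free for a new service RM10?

Yes — the slot is free

RM1: ends Tue 09:30 at or before RM10 starts Tue 15:00 → clear.
RM2: ends Tue 14:45 at or before RM10 starts Tue 15:00 → clear.
RM3: starts Tue 21:30 at or after RM10 ends Tue 18:30 → clear.
RM4: starts Wed 08:00 at or after RM10 ends Tue 18:30 → clear.
RM5: starts Wed 10:00 at or after RM10 ends Tue 18:30 → clear.
RM6: starts Wed 16:15 at or after RM10 ends Tue 18:30 → clear.
RM7: starts Wed 21:45 at or after RM10 ends Tue 18:30 → clear.
RM8: starts Thu 07:15 at or after RM10 ends Tue 18:30 → clear.
RM9: starts Thu 15:15 at or after RM10 ends Tue 18:30 → clear.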